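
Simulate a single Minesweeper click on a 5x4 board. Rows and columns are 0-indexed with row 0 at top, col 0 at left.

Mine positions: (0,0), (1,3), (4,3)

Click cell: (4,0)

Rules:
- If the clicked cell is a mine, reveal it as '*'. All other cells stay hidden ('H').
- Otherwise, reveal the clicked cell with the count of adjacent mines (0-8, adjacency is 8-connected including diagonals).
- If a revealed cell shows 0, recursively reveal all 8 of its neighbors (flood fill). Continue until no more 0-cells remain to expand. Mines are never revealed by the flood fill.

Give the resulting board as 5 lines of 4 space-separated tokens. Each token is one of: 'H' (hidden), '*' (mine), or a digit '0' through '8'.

H H H H
1 1 1 H
0 0 1 H
0 0 1 H
0 0 1 H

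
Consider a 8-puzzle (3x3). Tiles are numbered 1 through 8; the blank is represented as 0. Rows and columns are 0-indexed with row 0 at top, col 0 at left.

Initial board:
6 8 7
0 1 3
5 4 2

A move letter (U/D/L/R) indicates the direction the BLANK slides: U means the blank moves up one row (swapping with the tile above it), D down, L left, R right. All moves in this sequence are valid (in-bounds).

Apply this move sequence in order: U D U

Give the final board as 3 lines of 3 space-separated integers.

Answer: 0 8 7
6 1 3
5 4 2

Derivation:
After move 1 (U):
0 8 7
6 1 3
5 4 2

After move 2 (D):
6 8 7
0 1 3
5 4 2

After move 3 (U):
0 8 7
6 1 3
5 4 2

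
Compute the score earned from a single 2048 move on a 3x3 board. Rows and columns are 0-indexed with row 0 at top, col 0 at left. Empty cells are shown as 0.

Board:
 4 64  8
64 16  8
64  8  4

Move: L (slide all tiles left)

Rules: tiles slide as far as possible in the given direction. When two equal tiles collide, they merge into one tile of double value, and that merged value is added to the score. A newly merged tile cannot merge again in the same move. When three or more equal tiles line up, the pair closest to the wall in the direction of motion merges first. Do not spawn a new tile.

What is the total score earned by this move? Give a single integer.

Answer: 0

Derivation:
Slide left:
row 0: [4, 64, 8] -> [4, 64, 8]  score +0 (running 0)
row 1: [64, 16, 8] -> [64, 16, 8]  score +0 (running 0)
row 2: [64, 8, 4] -> [64, 8, 4]  score +0 (running 0)
Board after move:
 4 64  8
64 16  8
64  8  4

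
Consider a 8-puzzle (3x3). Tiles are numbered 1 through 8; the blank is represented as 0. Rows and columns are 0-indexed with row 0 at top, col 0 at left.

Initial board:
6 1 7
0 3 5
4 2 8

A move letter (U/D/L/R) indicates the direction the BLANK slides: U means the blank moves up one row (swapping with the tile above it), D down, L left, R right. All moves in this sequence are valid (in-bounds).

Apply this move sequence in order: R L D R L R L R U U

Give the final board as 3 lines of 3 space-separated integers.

Answer: 6 0 7
4 1 5
2 3 8

Derivation:
After move 1 (R):
6 1 7
3 0 5
4 2 8

After move 2 (L):
6 1 7
0 3 5
4 2 8

After move 3 (D):
6 1 7
4 3 5
0 2 8

After move 4 (R):
6 1 7
4 3 5
2 0 8

After move 5 (L):
6 1 7
4 3 5
0 2 8

After move 6 (R):
6 1 7
4 3 5
2 0 8

After move 7 (L):
6 1 7
4 3 5
0 2 8

After move 8 (R):
6 1 7
4 3 5
2 0 8

After move 9 (U):
6 1 7
4 0 5
2 3 8

After move 10 (U):
6 0 7
4 1 5
2 3 8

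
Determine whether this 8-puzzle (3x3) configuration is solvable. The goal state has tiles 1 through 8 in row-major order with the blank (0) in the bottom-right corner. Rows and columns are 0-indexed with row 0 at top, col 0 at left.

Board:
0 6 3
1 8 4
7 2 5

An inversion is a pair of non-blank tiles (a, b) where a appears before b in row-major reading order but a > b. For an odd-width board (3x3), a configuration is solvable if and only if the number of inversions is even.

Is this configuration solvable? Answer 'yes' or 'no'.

Answer: yes

Derivation:
Inversions (pairs i<j in row-major order where tile[i] > tile[j] > 0): 14
14 is even, so the puzzle is solvable.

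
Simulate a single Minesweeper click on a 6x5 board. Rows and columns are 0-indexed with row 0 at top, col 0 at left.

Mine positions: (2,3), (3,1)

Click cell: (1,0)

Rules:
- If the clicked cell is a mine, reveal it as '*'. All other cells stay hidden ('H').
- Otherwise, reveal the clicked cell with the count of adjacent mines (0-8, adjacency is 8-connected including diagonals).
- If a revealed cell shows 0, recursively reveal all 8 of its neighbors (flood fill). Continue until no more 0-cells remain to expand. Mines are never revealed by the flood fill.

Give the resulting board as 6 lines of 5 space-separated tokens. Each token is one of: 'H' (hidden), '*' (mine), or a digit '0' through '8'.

0 0 0 0 0
0 0 1 1 1
1 1 2 H H
H H H H H
H H H H H
H H H H H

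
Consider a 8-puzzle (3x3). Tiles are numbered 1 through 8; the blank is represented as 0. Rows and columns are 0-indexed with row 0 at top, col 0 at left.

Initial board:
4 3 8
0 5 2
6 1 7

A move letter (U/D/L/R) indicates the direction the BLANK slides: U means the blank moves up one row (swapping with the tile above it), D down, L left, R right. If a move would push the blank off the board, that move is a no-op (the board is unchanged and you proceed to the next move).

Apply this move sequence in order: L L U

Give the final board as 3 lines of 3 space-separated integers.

Answer: 0 3 8
4 5 2
6 1 7

Derivation:
After move 1 (L):
4 3 8
0 5 2
6 1 7

After move 2 (L):
4 3 8
0 5 2
6 1 7

After move 3 (U):
0 3 8
4 5 2
6 1 7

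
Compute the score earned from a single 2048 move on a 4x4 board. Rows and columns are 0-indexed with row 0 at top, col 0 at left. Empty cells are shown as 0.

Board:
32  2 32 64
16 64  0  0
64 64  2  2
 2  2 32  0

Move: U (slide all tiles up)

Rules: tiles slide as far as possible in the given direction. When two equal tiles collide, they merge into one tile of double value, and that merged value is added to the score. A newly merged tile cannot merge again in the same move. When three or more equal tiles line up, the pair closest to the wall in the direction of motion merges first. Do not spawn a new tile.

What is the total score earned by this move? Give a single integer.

Answer: 128

Derivation:
Slide up:
col 0: [32, 16, 64, 2] -> [32, 16, 64, 2]  score +0 (running 0)
col 1: [2, 64, 64, 2] -> [2, 128, 2, 0]  score +128 (running 128)
col 2: [32, 0, 2, 32] -> [32, 2, 32, 0]  score +0 (running 128)
col 3: [64, 0, 2, 0] -> [64, 2, 0, 0]  score +0 (running 128)
Board after move:
 32   2  32  64
 16 128   2   2
 64   2  32   0
  2   0   0   0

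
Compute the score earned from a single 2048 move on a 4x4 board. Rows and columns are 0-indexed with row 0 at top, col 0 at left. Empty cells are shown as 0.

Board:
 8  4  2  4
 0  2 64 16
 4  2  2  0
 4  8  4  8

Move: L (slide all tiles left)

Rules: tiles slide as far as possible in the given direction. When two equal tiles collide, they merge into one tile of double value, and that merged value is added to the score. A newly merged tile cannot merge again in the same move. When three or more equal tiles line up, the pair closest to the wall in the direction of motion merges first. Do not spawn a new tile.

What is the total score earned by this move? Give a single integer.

Answer: 4

Derivation:
Slide left:
row 0: [8, 4, 2, 4] -> [8, 4, 2, 4]  score +0 (running 0)
row 1: [0, 2, 64, 16] -> [2, 64, 16, 0]  score +0 (running 0)
row 2: [4, 2, 2, 0] -> [4, 4, 0, 0]  score +4 (running 4)
row 3: [4, 8, 4, 8] -> [4, 8, 4, 8]  score +0 (running 4)
Board after move:
 8  4  2  4
 2 64 16  0
 4  4  0  0
 4  8  4  8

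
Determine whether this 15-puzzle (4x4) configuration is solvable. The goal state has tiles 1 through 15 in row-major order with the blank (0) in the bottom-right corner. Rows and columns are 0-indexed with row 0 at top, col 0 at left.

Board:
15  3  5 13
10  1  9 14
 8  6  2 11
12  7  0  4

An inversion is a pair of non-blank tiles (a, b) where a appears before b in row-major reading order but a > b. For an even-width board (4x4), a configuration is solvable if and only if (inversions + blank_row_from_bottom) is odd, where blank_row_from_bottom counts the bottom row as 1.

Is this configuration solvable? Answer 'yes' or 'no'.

Answer: no

Derivation:
Inversions: 59
Blank is in row 3 (0-indexed from top), which is row 1 counting from the bottom (bottom = 1).
59 + 1 = 60, which is even, so the puzzle is not solvable.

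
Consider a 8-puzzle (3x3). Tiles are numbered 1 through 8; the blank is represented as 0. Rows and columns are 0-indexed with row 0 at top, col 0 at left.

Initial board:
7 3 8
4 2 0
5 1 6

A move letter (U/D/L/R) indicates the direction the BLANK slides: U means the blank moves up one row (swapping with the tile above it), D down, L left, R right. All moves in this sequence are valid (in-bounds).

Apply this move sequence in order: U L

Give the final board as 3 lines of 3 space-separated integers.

Answer: 7 0 3
4 2 8
5 1 6

Derivation:
After move 1 (U):
7 3 0
4 2 8
5 1 6

After move 2 (L):
7 0 3
4 2 8
5 1 6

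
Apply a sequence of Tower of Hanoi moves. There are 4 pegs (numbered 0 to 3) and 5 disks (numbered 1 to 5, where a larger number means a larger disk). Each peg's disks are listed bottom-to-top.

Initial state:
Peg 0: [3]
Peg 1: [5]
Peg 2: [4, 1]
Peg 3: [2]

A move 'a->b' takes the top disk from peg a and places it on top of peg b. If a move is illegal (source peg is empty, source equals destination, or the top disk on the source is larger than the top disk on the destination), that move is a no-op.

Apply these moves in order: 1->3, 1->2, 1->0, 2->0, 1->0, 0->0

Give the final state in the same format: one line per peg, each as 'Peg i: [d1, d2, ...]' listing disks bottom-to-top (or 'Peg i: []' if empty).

After move 1 (1->3):
Peg 0: [3]
Peg 1: [5]
Peg 2: [4, 1]
Peg 3: [2]

After move 2 (1->2):
Peg 0: [3]
Peg 1: [5]
Peg 2: [4, 1]
Peg 3: [2]

After move 3 (1->0):
Peg 0: [3]
Peg 1: [5]
Peg 2: [4, 1]
Peg 3: [2]

After move 4 (2->0):
Peg 0: [3, 1]
Peg 1: [5]
Peg 2: [4]
Peg 3: [2]

After move 5 (1->0):
Peg 0: [3, 1]
Peg 1: [5]
Peg 2: [4]
Peg 3: [2]

After move 6 (0->0):
Peg 0: [3, 1]
Peg 1: [5]
Peg 2: [4]
Peg 3: [2]

Answer: Peg 0: [3, 1]
Peg 1: [5]
Peg 2: [4]
Peg 3: [2]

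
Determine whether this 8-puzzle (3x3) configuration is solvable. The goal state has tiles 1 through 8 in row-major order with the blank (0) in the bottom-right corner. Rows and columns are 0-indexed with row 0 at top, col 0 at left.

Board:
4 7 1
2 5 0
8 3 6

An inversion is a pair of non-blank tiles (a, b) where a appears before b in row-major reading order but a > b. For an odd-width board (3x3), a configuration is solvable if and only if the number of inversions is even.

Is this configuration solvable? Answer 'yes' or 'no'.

Answer: no

Derivation:
Inversions (pairs i<j in row-major order where tile[i] > tile[j] > 0): 11
11 is odd, so the puzzle is not solvable.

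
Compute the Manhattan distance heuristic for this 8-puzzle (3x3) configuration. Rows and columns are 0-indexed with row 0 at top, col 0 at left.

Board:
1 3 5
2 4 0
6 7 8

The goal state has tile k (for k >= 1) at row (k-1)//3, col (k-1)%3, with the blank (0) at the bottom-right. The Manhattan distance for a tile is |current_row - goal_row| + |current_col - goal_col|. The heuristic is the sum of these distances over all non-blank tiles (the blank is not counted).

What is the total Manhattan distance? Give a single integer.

Answer: 11

Derivation:
Tile 1: (0,0)->(0,0) = 0
Tile 3: (0,1)->(0,2) = 1
Tile 5: (0,2)->(1,1) = 2
Tile 2: (1,0)->(0,1) = 2
Tile 4: (1,1)->(1,0) = 1
Tile 6: (2,0)->(1,2) = 3
Tile 7: (2,1)->(2,0) = 1
Tile 8: (2,2)->(2,1) = 1
Sum: 0 + 1 + 2 + 2 + 1 + 3 + 1 + 1 = 11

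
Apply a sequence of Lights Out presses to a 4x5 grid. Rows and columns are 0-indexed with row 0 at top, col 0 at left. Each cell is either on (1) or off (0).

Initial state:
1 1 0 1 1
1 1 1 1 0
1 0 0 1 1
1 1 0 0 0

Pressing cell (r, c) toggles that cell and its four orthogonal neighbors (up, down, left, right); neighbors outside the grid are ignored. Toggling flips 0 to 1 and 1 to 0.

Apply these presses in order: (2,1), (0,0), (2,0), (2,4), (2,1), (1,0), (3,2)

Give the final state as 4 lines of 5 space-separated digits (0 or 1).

Answer: 1 0 0 1 1
0 0 1 1 1
1 1 1 0 0
0 0 1 1 1

Derivation:
After press 1 at (2,1):
1 1 0 1 1
1 0 1 1 0
0 1 1 1 1
1 0 0 0 0

After press 2 at (0,0):
0 0 0 1 1
0 0 1 1 0
0 1 1 1 1
1 0 0 0 0

After press 3 at (2,0):
0 0 0 1 1
1 0 1 1 0
1 0 1 1 1
0 0 0 0 0

After press 4 at (2,4):
0 0 0 1 1
1 0 1 1 1
1 0 1 0 0
0 0 0 0 1

After press 5 at (2,1):
0 0 0 1 1
1 1 1 1 1
0 1 0 0 0
0 1 0 0 1

After press 6 at (1,0):
1 0 0 1 1
0 0 1 1 1
1 1 0 0 0
0 1 0 0 1

After press 7 at (3,2):
1 0 0 1 1
0 0 1 1 1
1 1 1 0 0
0 0 1 1 1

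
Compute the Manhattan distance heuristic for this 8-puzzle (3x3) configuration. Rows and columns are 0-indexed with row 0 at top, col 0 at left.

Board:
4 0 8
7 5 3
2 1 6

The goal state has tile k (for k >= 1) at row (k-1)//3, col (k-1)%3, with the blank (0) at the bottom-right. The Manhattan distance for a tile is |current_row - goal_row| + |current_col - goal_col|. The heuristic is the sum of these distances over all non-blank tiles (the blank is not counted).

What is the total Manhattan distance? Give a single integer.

Tile 4: at (0,0), goal (1,0), distance |0-1|+|0-0| = 1
Tile 8: at (0,2), goal (2,1), distance |0-2|+|2-1| = 3
Tile 7: at (1,0), goal (2,0), distance |1-2|+|0-0| = 1
Tile 5: at (1,1), goal (1,1), distance |1-1|+|1-1| = 0
Tile 3: at (1,2), goal (0,2), distance |1-0|+|2-2| = 1
Tile 2: at (2,0), goal (0,1), distance |2-0|+|0-1| = 3
Tile 1: at (2,1), goal (0,0), distance |2-0|+|1-0| = 3
Tile 6: at (2,2), goal (1,2), distance |2-1|+|2-2| = 1
Sum: 1 + 3 + 1 + 0 + 1 + 3 + 3 + 1 = 13

Answer: 13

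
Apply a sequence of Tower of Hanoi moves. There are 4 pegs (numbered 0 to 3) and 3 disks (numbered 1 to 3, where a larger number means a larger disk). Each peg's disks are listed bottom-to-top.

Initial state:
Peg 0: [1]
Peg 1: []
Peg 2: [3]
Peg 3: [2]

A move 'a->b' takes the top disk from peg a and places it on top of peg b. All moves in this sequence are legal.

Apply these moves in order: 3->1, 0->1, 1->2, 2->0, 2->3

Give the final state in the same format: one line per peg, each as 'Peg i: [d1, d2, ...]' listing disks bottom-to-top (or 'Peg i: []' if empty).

After move 1 (3->1):
Peg 0: [1]
Peg 1: [2]
Peg 2: [3]
Peg 3: []

After move 2 (0->1):
Peg 0: []
Peg 1: [2, 1]
Peg 2: [3]
Peg 3: []

After move 3 (1->2):
Peg 0: []
Peg 1: [2]
Peg 2: [3, 1]
Peg 3: []

After move 4 (2->0):
Peg 0: [1]
Peg 1: [2]
Peg 2: [3]
Peg 3: []

After move 5 (2->3):
Peg 0: [1]
Peg 1: [2]
Peg 2: []
Peg 3: [3]

Answer: Peg 0: [1]
Peg 1: [2]
Peg 2: []
Peg 3: [3]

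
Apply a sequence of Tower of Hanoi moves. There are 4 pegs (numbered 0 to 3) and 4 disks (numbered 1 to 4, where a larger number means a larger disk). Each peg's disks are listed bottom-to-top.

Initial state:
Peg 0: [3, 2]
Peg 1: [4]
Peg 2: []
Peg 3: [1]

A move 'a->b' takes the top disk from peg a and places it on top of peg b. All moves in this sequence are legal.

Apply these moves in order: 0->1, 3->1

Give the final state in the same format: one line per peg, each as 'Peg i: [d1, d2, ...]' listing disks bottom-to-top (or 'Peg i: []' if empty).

After move 1 (0->1):
Peg 0: [3]
Peg 1: [4, 2]
Peg 2: []
Peg 3: [1]

After move 2 (3->1):
Peg 0: [3]
Peg 1: [4, 2, 1]
Peg 2: []
Peg 3: []

Answer: Peg 0: [3]
Peg 1: [4, 2, 1]
Peg 2: []
Peg 3: []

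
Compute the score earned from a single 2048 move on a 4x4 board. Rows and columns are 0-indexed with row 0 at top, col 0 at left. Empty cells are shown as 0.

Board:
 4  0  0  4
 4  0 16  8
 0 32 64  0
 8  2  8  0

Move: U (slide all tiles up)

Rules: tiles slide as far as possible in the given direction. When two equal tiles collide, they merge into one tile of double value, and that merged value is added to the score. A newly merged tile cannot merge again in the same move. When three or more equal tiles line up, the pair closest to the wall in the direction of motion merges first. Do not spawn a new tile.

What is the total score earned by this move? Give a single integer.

Slide up:
col 0: [4, 4, 0, 8] -> [8, 8, 0, 0]  score +8 (running 8)
col 1: [0, 0, 32, 2] -> [32, 2, 0, 0]  score +0 (running 8)
col 2: [0, 16, 64, 8] -> [16, 64, 8, 0]  score +0 (running 8)
col 3: [4, 8, 0, 0] -> [4, 8, 0, 0]  score +0 (running 8)
Board after move:
 8 32 16  4
 8  2 64  8
 0  0  8  0
 0  0  0  0

Answer: 8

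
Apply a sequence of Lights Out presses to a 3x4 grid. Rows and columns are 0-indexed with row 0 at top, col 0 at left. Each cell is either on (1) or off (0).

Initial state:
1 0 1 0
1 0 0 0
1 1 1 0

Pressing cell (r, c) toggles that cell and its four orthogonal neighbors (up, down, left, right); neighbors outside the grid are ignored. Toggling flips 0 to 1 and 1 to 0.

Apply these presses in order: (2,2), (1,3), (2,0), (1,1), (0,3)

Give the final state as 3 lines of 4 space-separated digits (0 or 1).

Answer: 1 1 0 0
1 1 1 0
0 0 0 0

Derivation:
After press 1 at (2,2):
1 0 1 0
1 0 1 0
1 0 0 1

After press 2 at (1,3):
1 0 1 1
1 0 0 1
1 0 0 0

After press 3 at (2,0):
1 0 1 1
0 0 0 1
0 1 0 0

After press 4 at (1,1):
1 1 1 1
1 1 1 1
0 0 0 0

After press 5 at (0,3):
1 1 0 0
1 1 1 0
0 0 0 0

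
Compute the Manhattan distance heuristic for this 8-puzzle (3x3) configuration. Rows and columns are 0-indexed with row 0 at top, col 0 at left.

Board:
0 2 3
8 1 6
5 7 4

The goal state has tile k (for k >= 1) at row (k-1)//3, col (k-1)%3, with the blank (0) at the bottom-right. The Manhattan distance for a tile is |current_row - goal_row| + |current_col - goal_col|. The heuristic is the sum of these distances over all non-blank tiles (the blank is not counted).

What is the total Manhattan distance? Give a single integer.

Tile 2: (0,1)->(0,1) = 0
Tile 3: (0,2)->(0,2) = 0
Tile 8: (1,0)->(2,1) = 2
Tile 1: (1,1)->(0,0) = 2
Tile 6: (1,2)->(1,2) = 0
Tile 5: (2,0)->(1,1) = 2
Tile 7: (2,1)->(2,0) = 1
Tile 4: (2,2)->(1,0) = 3
Sum: 0 + 0 + 2 + 2 + 0 + 2 + 1 + 3 = 10

Answer: 10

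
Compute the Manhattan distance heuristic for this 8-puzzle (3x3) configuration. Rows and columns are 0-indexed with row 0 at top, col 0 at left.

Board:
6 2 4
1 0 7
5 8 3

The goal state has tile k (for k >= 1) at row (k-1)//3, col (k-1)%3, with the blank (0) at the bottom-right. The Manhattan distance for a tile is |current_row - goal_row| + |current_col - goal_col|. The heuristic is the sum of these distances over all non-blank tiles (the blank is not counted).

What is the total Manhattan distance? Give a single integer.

Answer: 14

Derivation:
Tile 6: at (0,0), goal (1,2), distance |0-1|+|0-2| = 3
Tile 2: at (0,1), goal (0,1), distance |0-0|+|1-1| = 0
Tile 4: at (0,2), goal (1,0), distance |0-1|+|2-0| = 3
Tile 1: at (1,0), goal (0,0), distance |1-0|+|0-0| = 1
Tile 7: at (1,2), goal (2,0), distance |1-2|+|2-0| = 3
Tile 5: at (2,0), goal (1,1), distance |2-1|+|0-1| = 2
Tile 8: at (2,1), goal (2,1), distance |2-2|+|1-1| = 0
Tile 3: at (2,2), goal (0,2), distance |2-0|+|2-2| = 2
Sum: 3 + 0 + 3 + 1 + 3 + 2 + 0 + 2 = 14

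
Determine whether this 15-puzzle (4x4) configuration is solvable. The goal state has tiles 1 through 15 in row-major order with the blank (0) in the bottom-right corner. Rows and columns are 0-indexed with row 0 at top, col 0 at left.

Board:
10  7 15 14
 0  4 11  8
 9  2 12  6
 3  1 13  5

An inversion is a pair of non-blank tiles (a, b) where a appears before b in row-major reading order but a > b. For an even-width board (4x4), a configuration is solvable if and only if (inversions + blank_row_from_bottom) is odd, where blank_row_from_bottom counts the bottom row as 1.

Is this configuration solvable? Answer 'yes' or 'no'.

Inversions: 68
Blank is in row 1 (0-indexed from top), which is row 3 counting from the bottom (bottom = 1).
68 + 3 = 71, which is odd, so the puzzle is solvable.

Answer: yes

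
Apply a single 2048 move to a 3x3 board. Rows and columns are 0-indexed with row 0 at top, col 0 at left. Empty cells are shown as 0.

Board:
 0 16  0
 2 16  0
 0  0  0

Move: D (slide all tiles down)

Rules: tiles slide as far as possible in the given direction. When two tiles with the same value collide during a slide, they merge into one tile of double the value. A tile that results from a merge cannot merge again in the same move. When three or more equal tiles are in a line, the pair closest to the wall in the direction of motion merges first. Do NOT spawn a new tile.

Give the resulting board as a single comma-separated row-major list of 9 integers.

Slide down:
col 0: [0, 2, 0] -> [0, 0, 2]
col 1: [16, 16, 0] -> [0, 0, 32]
col 2: [0, 0, 0] -> [0, 0, 0]

Answer: 0, 0, 0, 0, 0, 0, 2, 32, 0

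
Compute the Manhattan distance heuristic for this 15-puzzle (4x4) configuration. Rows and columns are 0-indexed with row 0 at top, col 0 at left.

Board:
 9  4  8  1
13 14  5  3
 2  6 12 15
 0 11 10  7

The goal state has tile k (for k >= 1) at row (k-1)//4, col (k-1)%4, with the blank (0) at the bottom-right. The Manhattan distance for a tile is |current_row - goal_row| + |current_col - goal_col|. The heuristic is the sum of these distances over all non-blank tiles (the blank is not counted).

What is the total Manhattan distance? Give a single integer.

Answer: 31

Derivation:
Tile 9: at (0,0), goal (2,0), distance |0-2|+|0-0| = 2
Tile 4: at (0,1), goal (0,3), distance |0-0|+|1-3| = 2
Tile 8: at (0,2), goal (1,3), distance |0-1|+|2-3| = 2
Tile 1: at (0,3), goal (0,0), distance |0-0|+|3-0| = 3
Tile 13: at (1,0), goal (3,0), distance |1-3|+|0-0| = 2
Tile 14: at (1,1), goal (3,1), distance |1-3|+|1-1| = 2
Tile 5: at (1,2), goal (1,0), distance |1-1|+|2-0| = 2
Tile 3: at (1,3), goal (0,2), distance |1-0|+|3-2| = 2
Tile 2: at (2,0), goal (0,1), distance |2-0|+|0-1| = 3
Tile 6: at (2,1), goal (1,1), distance |2-1|+|1-1| = 1
Tile 12: at (2,2), goal (2,3), distance |2-2|+|2-3| = 1
Tile 15: at (2,3), goal (3,2), distance |2-3|+|3-2| = 2
Tile 11: at (3,1), goal (2,2), distance |3-2|+|1-2| = 2
Tile 10: at (3,2), goal (2,1), distance |3-2|+|2-1| = 2
Tile 7: at (3,3), goal (1,2), distance |3-1|+|3-2| = 3
Sum: 2 + 2 + 2 + 3 + 2 + 2 + 2 + 2 + 3 + 1 + 1 + 2 + 2 + 2 + 3 = 31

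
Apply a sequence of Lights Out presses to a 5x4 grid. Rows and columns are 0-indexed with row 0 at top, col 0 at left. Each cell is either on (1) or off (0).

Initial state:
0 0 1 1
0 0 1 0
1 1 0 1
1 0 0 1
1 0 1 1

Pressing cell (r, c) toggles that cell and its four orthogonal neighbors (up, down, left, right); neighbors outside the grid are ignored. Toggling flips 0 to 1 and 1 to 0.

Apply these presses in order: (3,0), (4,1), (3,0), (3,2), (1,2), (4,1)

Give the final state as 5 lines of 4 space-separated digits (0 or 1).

Answer: 0 0 0 1
0 1 0 1
1 1 0 1
1 1 1 0
1 0 0 1

Derivation:
After press 1 at (3,0):
0 0 1 1
0 0 1 0
0 1 0 1
0 1 0 1
0 0 1 1

After press 2 at (4,1):
0 0 1 1
0 0 1 0
0 1 0 1
0 0 0 1
1 1 0 1

After press 3 at (3,0):
0 0 1 1
0 0 1 0
1 1 0 1
1 1 0 1
0 1 0 1

After press 4 at (3,2):
0 0 1 1
0 0 1 0
1 1 1 1
1 0 1 0
0 1 1 1

After press 5 at (1,2):
0 0 0 1
0 1 0 1
1 1 0 1
1 0 1 0
0 1 1 1

After press 6 at (4,1):
0 0 0 1
0 1 0 1
1 1 0 1
1 1 1 0
1 0 0 1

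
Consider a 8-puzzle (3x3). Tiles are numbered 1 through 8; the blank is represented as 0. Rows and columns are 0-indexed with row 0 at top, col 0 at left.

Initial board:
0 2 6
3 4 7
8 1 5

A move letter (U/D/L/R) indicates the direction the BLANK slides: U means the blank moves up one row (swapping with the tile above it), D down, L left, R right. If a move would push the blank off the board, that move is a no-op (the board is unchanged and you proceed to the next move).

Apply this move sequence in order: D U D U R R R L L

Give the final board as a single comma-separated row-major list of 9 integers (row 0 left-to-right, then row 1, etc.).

Answer: 0, 2, 6, 3, 4, 7, 8, 1, 5

Derivation:
After move 1 (D):
3 2 6
0 4 7
8 1 5

After move 2 (U):
0 2 6
3 4 7
8 1 5

After move 3 (D):
3 2 6
0 4 7
8 1 5

After move 4 (U):
0 2 6
3 4 7
8 1 5

After move 5 (R):
2 0 6
3 4 7
8 1 5

After move 6 (R):
2 6 0
3 4 7
8 1 5

After move 7 (R):
2 6 0
3 4 7
8 1 5

After move 8 (L):
2 0 6
3 4 7
8 1 5

After move 9 (L):
0 2 6
3 4 7
8 1 5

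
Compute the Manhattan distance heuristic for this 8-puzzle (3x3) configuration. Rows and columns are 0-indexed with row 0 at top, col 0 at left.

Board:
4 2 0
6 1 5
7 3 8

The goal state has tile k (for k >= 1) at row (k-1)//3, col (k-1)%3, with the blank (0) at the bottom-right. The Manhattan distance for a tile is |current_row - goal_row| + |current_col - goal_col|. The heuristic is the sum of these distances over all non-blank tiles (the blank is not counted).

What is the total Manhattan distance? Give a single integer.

Tile 4: (0,0)->(1,0) = 1
Tile 2: (0,1)->(0,1) = 0
Tile 6: (1,0)->(1,2) = 2
Tile 1: (1,1)->(0,0) = 2
Tile 5: (1,2)->(1,1) = 1
Tile 7: (2,0)->(2,0) = 0
Tile 3: (2,1)->(0,2) = 3
Tile 8: (2,2)->(2,1) = 1
Sum: 1 + 0 + 2 + 2 + 1 + 0 + 3 + 1 = 10

Answer: 10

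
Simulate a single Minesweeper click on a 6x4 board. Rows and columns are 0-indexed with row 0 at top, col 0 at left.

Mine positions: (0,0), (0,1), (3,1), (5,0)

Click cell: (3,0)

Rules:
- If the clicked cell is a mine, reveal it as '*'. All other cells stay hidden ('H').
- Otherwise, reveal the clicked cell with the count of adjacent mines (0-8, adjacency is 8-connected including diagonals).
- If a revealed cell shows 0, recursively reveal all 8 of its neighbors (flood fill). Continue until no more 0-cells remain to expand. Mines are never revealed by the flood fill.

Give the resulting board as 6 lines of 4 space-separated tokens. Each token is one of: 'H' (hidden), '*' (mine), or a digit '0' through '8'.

H H H H
H H H H
H H H H
1 H H H
H H H H
H H H H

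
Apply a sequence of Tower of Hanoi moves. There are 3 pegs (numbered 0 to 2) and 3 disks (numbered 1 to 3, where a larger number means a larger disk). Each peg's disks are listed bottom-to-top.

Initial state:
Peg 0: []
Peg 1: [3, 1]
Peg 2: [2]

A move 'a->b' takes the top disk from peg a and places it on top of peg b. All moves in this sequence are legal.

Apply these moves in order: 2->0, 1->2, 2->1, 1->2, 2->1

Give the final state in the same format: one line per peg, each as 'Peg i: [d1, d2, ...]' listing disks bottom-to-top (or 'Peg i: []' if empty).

Answer: Peg 0: [2]
Peg 1: [3, 1]
Peg 2: []

Derivation:
After move 1 (2->0):
Peg 0: [2]
Peg 1: [3, 1]
Peg 2: []

After move 2 (1->2):
Peg 0: [2]
Peg 1: [3]
Peg 2: [1]

After move 3 (2->1):
Peg 0: [2]
Peg 1: [3, 1]
Peg 2: []

After move 4 (1->2):
Peg 0: [2]
Peg 1: [3]
Peg 2: [1]

After move 5 (2->1):
Peg 0: [2]
Peg 1: [3, 1]
Peg 2: []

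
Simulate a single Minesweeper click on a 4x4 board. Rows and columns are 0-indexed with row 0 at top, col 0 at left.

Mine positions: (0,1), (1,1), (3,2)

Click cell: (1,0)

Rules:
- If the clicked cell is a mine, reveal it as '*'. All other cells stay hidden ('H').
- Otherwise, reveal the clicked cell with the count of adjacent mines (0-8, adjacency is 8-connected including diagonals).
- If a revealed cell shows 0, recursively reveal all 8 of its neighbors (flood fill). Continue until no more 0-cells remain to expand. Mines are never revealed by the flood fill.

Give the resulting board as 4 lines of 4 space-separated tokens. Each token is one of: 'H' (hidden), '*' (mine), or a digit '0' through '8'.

H H H H
2 H H H
H H H H
H H H H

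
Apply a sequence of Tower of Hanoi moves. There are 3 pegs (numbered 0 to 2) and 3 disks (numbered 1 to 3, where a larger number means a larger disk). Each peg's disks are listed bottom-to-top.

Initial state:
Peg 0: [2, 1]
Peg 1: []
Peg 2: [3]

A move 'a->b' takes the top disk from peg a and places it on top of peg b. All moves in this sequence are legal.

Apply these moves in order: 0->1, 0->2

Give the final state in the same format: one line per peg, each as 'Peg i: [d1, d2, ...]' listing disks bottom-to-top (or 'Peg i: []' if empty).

After move 1 (0->1):
Peg 0: [2]
Peg 1: [1]
Peg 2: [3]

After move 2 (0->2):
Peg 0: []
Peg 1: [1]
Peg 2: [3, 2]

Answer: Peg 0: []
Peg 1: [1]
Peg 2: [3, 2]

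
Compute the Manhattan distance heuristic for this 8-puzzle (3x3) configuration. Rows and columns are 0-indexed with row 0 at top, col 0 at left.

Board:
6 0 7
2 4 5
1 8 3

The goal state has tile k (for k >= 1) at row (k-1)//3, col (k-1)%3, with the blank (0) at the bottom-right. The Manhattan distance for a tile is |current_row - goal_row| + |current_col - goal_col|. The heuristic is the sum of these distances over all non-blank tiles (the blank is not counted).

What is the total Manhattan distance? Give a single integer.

Tile 6: at (0,0), goal (1,2), distance |0-1|+|0-2| = 3
Tile 7: at (0,2), goal (2,0), distance |0-2|+|2-0| = 4
Tile 2: at (1,0), goal (0,1), distance |1-0|+|0-1| = 2
Tile 4: at (1,1), goal (1,0), distance |1-1|+|1-0| = 1
Tile 5: at (1,2), goal (1,1), distance |1-1|+|2-1| = 1
Tile 1: at (2,0), goal (0,0), distance |2-0|+|0-0| = 2
Tile 8: at (2,1), goal (2,1), distance |2-2|+|1-1| = 0
Tile 3: at (2,2), goal (0,2), distance |2-0|+|2-2| = 2
Sum: 3 + 4 + 2 + 1 + 1 + 2 + 0 + 2 = 15

Answer: 15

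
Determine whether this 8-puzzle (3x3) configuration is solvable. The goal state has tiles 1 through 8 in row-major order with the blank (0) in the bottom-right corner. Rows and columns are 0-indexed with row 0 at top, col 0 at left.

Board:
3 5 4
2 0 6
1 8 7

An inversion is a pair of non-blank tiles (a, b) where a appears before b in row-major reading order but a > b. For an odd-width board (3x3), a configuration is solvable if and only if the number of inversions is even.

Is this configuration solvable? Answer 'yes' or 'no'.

Inversions (pairs i<j in row-major order where tile[i] > tile[j] > 0): 10
10 is even, so the puzzle is solvable.

Answer: yes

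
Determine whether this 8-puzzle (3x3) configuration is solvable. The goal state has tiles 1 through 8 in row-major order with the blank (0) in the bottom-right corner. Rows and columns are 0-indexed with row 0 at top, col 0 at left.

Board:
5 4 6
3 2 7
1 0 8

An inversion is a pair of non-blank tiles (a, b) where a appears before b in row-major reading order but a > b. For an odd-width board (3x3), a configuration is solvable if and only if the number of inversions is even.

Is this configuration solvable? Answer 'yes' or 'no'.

Inversions (pairs i<j in row-major order where tile[i] > tile[j] > 0): 14
14 is even, so the puzzle is solvable.

Answer: yes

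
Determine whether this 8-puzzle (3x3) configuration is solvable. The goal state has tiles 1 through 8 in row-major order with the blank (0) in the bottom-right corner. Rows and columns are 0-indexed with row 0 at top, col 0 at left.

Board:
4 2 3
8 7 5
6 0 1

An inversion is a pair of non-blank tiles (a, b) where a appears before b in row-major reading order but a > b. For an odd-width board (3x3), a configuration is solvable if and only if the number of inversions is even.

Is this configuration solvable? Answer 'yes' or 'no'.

Inversions (pairs i<j in row-major order where tile[i] > tile[j] > 0): 14
14 is even, so the puzzle is solvable.

Answer: yes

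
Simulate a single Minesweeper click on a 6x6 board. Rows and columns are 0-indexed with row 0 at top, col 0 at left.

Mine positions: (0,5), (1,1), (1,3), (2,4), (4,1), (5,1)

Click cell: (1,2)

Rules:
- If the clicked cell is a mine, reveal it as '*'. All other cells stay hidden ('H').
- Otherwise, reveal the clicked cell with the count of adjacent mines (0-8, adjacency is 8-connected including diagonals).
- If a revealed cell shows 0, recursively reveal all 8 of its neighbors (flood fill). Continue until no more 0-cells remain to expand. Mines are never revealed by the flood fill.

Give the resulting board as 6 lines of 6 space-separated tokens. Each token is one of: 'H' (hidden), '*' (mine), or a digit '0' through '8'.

H H H H H H
H H 2 H H H
H H H H H H
H H H H H H
H H H H H H
H H H H H H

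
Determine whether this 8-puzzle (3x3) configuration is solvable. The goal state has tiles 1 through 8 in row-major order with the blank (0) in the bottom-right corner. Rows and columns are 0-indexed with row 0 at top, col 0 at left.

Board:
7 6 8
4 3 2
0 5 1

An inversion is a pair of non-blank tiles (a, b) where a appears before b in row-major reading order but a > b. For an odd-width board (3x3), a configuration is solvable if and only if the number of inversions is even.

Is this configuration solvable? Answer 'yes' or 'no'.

Answer: no

Derivation:
Inversions (pairs i<j in row-major order where tile[i] > tile[j] > 0): 23
23 is odd, so the puzzle is not solvable.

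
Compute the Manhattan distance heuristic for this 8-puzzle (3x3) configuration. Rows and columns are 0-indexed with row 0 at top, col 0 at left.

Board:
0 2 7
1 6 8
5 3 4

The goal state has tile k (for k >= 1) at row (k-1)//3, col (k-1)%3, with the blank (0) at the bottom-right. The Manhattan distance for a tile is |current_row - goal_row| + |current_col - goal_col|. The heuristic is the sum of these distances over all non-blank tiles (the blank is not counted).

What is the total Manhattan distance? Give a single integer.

Answer: 16

Derivation:
Tile 2: at (0,1), goal (0,1), distance |0-0|+|1-1| = 0
Tile 7: at (0,2), goal (2,0), distance |0-2|+|2-0| = 4
Tile 1: at (1,0), goal (0,0), distance |1-0|+|0-0| = 1
Tile 6: at (1,1), goal (1,2), distance |1-1|+|1-2| = 1
Tile 8: at (1,2), goal (2,1), distance |1-2|+|2-1| = 2
Tile 5: at (2,0), goal (1,1), distance |2-1|+|0-1| = 2
Tile 3: at (2,1), goal (0,2), distance |2-0|+|1-2| = 3
Tile 4: at (2,2), goal (1,0), distance |2-1|+|2-0| = 3
Sum: 0 + 4 + 1 + 1 + 2 + 2 + 3 + 3 = 16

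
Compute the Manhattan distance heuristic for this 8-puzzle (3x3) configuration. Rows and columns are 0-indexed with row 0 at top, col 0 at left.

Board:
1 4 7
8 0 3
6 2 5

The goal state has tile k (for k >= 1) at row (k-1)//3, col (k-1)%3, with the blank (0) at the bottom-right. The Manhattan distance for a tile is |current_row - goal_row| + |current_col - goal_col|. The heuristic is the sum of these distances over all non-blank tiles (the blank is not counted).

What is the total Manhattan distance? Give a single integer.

Answer: 16

Derivation:
Tile 1: (0,0)->(0,0) = 0
Tile 4: (0,1)->(1,0) = 2
Tile 7: (0,2)->(2,0) = 4
Tile 8: (1,0)->(2,1) = 2
Tile 3: (1,2)->(0,2) = 1
Tile 6: (2,0)->(1,2) = 3
Tile 2: (2,1)->(0,1) = 2
Tile 5: (2,2)->(1,1) = 2
Sum: 0 + 2 + 4 + 2 + 1 + 3 + 2 + 2 = 16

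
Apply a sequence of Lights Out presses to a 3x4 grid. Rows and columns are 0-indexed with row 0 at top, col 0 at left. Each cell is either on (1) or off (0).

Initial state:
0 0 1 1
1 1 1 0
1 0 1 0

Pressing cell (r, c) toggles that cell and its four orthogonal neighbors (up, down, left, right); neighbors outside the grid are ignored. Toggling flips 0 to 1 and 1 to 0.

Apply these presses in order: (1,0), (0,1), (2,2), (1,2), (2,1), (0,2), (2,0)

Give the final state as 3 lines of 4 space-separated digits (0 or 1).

Answer: 0 0 0 0
1 1 0 1
0 1 0 1

Derivation:
After press 1 at (1,0):
1 0 1 1
0 0 1 0
0 0 1 0

After press 2 at (0,1):
0 1 0 1
0 1 1 0
0 0 1 0

After press 3 at (2,2):
0 1 0 1
0 1 0 0
0 1 0 1

After press 4 at (1,2):
0 1 1 1
0 0 1 1
0 1 1 1

After press 5 at (2,1):
0 1 1 1
0 1 1 1
1 0 0 1

After press 6 at (0,2):
0 0 0 0
0 1 0 1
1 0 0 1

After press 7 at (2,0):
0 0 0 0
1 1 0 1
0 1 0 1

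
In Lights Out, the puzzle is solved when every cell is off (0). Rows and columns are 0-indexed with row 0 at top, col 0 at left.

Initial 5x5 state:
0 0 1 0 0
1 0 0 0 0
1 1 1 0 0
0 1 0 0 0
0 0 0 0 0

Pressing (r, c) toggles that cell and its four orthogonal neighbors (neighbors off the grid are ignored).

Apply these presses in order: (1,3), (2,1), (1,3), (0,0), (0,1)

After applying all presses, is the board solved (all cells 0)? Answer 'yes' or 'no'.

Answer: yes

Derivation:
After press 1 at (1,3):
0 0 1 1 0
1 0 1 1 1
1 1 1 1 0
0 1 0 0 0
0 0 0 0 0

After press 2 at (2,1):
0 0 1 1 0
1 1 1 1 1
0 0 0 1 0
0 0 0 0 0
0 0 0 0 0

After press 3 at (1,3):
0 0 1 0 0
1 1 0 0 0
0 0 0 0 0
0 0 0 0 0
0 0 0 0 0

After press 4 at (0,0):
1 1 1 0 0
0 1 0 0 0
0 0 0 0 0
0 0 0 0 0
0 0 0 0 0

After press 5 at (0,1):
0 0 0 0 0
0 0 0 0 0
0 0 0 0 0
0 0 0 0 0
0 0 0 0 0

Lights still on: 0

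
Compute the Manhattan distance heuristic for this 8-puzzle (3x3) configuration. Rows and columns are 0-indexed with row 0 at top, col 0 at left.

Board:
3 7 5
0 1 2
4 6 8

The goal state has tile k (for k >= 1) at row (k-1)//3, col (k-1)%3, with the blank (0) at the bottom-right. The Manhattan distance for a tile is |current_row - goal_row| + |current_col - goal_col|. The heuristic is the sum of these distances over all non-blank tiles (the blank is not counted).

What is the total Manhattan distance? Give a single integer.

Tile 3: (0,0)->(0,2) = 2
Tile 7: (0,1)->(2,0) = 3
Tile 5: (0,2)->(1,1) = 2
Tile 1: (1,1)->(0,0) = 2
Tile 2: (1,2)->(0,1) = 2
Tile 4: (2,0)->(1,0) = 1
Tile 6: (2,1)->(1,2) = 2
Tile 8: (2,2)->(2,1) = 1
Sum: 2 + 3 + 2 + 2 + 2 + 1 + 2 + 1 = 15

Answer: 15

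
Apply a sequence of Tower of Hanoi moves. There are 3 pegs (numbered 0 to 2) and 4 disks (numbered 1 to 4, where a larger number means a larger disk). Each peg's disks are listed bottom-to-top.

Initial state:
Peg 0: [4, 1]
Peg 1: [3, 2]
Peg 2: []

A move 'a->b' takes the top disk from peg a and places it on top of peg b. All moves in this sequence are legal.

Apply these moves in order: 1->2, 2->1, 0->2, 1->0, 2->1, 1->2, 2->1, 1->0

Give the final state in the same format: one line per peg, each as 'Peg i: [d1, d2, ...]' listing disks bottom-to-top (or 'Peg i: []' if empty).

After move 1 (1->2):
Peg 0: [4, 1]
Peg 1: [3]
Peg 2: [2]

After move 2 (2->1):
Peg 0: [4, 1]
Peg 1: [3, 2]
Peg 2: []

After move 3 (0->2):
Peg 0: [4]
Peg 1: [3, 2]
Peg 2: [1]

After move 4 (1->0):
Peg 0: [4, 2]
Peg 1: [3]
Peg 2: [1]

After move 5 (2->1):
Peg 0: [4, 2]
Peg 1: [3, 1]
Peg 2: []

After move 6 (1->2):
Peg 0: [4, 2]
Peg 1: [3]
Peg 2: [1]

After move 7 (2->1):
Peg 0: [4, 2]
Peg 1: [3, 1]
Peg 2: []

After move 8 (1->0):
Peg 0: [4, 2, 1]
Peg 1: [3]
Peg 2: []

Answer: Peg 0: [4, 2, 1]
Peg 1: [3]
Peg 2: []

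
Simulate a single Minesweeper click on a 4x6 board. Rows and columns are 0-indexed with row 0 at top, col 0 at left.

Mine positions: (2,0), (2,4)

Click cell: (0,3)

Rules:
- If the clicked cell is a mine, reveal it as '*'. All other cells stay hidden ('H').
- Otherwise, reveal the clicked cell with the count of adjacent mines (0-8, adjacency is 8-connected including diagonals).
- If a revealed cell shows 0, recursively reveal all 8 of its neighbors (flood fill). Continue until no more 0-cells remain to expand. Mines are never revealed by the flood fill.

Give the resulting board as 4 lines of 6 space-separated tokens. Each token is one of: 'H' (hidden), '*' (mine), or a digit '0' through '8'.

0 0 0 0 0 0
1 1 0 1 1 1
H 1 0 1 H H
H 1 0 1 H H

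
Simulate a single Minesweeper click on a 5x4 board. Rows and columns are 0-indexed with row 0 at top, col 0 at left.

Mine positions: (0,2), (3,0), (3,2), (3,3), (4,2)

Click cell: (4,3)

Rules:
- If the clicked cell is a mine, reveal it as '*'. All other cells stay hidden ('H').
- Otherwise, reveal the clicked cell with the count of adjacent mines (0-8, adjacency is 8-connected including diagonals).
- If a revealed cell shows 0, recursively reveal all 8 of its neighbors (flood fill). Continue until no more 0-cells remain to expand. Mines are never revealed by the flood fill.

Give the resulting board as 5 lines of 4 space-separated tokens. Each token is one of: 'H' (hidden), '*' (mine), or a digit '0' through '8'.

H H H H
H H H H
H H H H
H H H H
H H H 3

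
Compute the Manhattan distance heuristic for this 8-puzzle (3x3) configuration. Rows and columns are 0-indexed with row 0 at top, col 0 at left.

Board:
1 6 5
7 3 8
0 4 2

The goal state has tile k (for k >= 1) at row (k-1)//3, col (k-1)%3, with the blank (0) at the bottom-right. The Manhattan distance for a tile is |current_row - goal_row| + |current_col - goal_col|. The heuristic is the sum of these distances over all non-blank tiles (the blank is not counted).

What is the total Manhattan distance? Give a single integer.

Tile 1: (0,0)->(0,0) = 0
Tile 6: (0,1)->(1,2) = 2
Tile 5: (0,2)->(1,1) = 2
Tile 7: (1,0)->(2,0) = 1
Tile 3: (1,1)->(0,2) = 2
Tile 8: (1,2)->(2,1) = 2
Tile 4: (2,1)->(1,0) = 2
Tile 2: (2,2)->(0,1) = 3
Sum: 0 + 2 + 2 + 1 + 2 + 2 + 2 + 3 = 14

Answer: 14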